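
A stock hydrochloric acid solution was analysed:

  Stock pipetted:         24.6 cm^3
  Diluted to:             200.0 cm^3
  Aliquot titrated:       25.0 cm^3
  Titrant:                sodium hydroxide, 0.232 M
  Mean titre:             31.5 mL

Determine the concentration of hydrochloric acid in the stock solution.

2.38 M

HCl + NaOH → NaCl + H2O
n(NaOH) = 0.0315 × 0.232 = 7.31 × 10^-3 mol
n(HCl) in the aliquot = 7.31 × 10^-3 mol (1:1 ratio)
[HCl]_dilute = 7.31 × 10^-3 / 0.0250 = 0.292 mol/L
Dilution factor = 200.0 / 24.6 = 8.130
[HCl]_stock = 0.292 × 8.130 = 2.38 mol/L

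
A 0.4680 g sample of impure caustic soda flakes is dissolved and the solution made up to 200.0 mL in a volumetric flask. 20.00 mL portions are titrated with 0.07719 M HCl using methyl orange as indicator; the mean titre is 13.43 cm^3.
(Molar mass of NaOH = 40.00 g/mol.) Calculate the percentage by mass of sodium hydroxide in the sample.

88.60 %

NaOH + HCl → NaCl + H2O
n(HCl) per titration = 0.01343 × 0.07719 = 1.037 × 10^-3 mol
n(NaOH) in each aliquot = 1.037 × 10^-3 mol (1:1 ratio)
n(NaOH) in the whole flask = 1.037 × 10^-3 × 200.0/20.00 = 0.01037 mol
mass of NaOH = 0.01037 × 40.00 = 0.4147 g
% NaOH = 0.4147 / 0.4680 × 100 = 88.60 %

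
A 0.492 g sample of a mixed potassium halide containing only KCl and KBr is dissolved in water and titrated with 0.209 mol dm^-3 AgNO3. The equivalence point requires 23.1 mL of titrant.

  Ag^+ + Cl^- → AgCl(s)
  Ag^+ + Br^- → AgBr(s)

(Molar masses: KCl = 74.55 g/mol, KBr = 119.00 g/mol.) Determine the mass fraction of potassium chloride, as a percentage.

28.1 %

n(AgNO3) = 0.0231 × 0.209 = 4.83 × 10^-3 mol
Let x = n(KCl), y = n(KBr).
Titrant: 1x + 1y = 4.83 × 10^-3;  mass: 74.55x + 119.00y = 0.492
Solving, x = 1.86 × 10^-3 mol, y = 2.97 × 10^-3 mol
mass of KCl = 1.86 × 10^-3 × 74.55 = 0.138 g
% KCl = 0.138 / 0.492 × 100 = 28.1 %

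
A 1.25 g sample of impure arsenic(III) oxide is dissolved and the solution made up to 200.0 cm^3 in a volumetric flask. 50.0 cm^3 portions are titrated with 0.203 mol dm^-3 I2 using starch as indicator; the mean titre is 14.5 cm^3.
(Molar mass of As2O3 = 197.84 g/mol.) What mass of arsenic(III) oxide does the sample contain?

As2O3 + 2 I2 + 2 H2O → As2O5 + 4 HI
n(I2) per titration = 0.0145 × 0.203 = 2.94 × 10^-3 mol
From the 1:2 ratio, n(As2O3) in each aliquot = 1/2 × 2.94 × 10^-3 = 1.47 × 10^-3 mol
n(As2O3) in the whole flask = 1.47 × 10^-3 × 200.0/50.0 = 5.89 × 10^-3 mol
mass of As2O3 = 5.89 × 10^-3 × 197.84 = 1.16 g

1.16 g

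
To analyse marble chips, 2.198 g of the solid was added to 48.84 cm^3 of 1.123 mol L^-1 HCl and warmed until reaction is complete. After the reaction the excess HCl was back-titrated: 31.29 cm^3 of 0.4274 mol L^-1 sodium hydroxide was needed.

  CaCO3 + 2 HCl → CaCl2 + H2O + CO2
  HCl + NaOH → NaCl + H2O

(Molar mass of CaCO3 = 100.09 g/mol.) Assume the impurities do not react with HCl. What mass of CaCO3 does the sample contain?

2.076 g

n(HCl) added = 0.04884 × 1.123 = 0.05485 mol
n(NaOH) used in back-titration = 0.03129 × 0.4274 = 0.01337 mol
n(HCl) left over = 0.01337 mol (1:1 ratio)
n(HCl) consumed by analyte = 0.05485 − 0.01337 = 0.04147 mol
From the 1:2 ratio, n(CaCO3) = 1/2 × 0.04147 = 0.02074 mol
mass of CaCO3 = 0.02074 × 100.09 = 2.076 g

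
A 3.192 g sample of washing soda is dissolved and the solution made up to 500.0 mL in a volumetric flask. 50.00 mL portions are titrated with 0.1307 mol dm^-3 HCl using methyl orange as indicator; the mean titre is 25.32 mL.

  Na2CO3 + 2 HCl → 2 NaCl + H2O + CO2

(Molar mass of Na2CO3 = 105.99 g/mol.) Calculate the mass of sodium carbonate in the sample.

1.754 g

n(HCl) per titration = 0.02532 × 0.1307 = 3.309 × 10^-3 mol
From the 1:2 ratio, n(Na2CO3) in each aliquot = 1/2 × 3.309 × 10^-3 = 1.655 × 10^-3 mol
n(Na2CO3) in the whole flask = 1.655 × 10^-3 × 500.0/50.00 = 0.01655 mol
mass of Na2CO3 = 0.01655 × 105.99 = 1.754 g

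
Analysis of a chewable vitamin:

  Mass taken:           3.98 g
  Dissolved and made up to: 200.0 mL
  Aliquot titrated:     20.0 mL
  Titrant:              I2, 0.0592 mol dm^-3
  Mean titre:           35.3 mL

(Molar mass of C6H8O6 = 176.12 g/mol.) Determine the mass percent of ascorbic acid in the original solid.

C6H8O6 + I2 → C6H6O6 + 2 HI
n(I2) per titration = 0.0353 × 0.0592 = 2.09 × 10^-3 mol
n(C6H8O6) in each aliquot = 2.09 × 10^-3 mol (1:1 ratio)
n(C6H8O6) in the whole flask = 2.09 × 10^-3 × 200.0/20.0 = 0.0209 mol
mass of C6H8O6 = 0.0209 × 176.12 = 3.68 g
% C6H8O6 = 3.68 / 3.98 × 100 = 92.5 %

92.5 %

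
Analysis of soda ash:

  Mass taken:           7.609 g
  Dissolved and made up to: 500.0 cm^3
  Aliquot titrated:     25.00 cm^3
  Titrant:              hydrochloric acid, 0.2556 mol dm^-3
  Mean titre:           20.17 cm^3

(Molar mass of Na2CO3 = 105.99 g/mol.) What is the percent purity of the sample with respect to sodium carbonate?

Na2CO3 + 2 HCl → 2 NaCl + H2O + CO2
n(HCl) per titration = 0.02017 × 0.2556 = 5.155 × 10^-3 mol
From the 1:2 ratio, n(Na2CO3) in each aliquot = 1/2 × 5.155 × 10^-3 = 2.578 × 10^-3 mol
n(Na2CO3) in the whole flask = 2.578 × 10^-3 × 500.0/25.00 = 0.05155 mol
mass of Na2CO3 = 0.05155 × 105.99 = 5.464 g
% Na2CO3 = 5.464 / 7.609 × 100 = 71.81 %

71.81 %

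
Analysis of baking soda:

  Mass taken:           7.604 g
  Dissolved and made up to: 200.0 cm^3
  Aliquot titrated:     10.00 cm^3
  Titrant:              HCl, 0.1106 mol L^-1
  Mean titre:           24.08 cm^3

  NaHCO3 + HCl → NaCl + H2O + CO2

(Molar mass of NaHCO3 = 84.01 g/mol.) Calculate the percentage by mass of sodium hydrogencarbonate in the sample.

n(HCl) per titration = 0.02408 × 0.1106 = 2.663 × 10^-3 mol
n(NaHCO3) in each aliquot = 2.663 × 10^-3 mol (1:1 ratio)
n(NaHCO3) in the whole flask = 2.663 × 10^-3 × 200.0/10.00 = 0.05326 mol
mass of NaHCO3 = 0.05326 × 84.01 = 4.475 g
% NaHCO3 = 4.475 / 7.604 × 100 = 58.85 %

58.85 %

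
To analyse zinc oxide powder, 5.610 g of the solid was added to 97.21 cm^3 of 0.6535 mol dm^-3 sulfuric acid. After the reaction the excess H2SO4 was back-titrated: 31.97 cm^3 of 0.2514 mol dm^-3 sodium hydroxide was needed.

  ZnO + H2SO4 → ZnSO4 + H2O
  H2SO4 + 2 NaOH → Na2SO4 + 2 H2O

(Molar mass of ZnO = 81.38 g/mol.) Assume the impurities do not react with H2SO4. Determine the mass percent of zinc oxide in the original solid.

n(H2SO4) added = 0.09721 × 0.6535 = 0.06353 mol
n(NaOH) used in back-titration = 0.03197 × 0.2514 = 8.037 × 10^-3 mol
From the 1:2 ratio, n(H2SO4) left over = 1/2 × 8.037 × 10^-3 = 4.019 × 10^-3 mol
n(H2SO4) consumed by analyte = 0.06353 − 4.019 × 10^-3 = 0.05951 mol
n(ZnO) = 0.05951 mol (1:1 ratio)
mass of ZnO = 0.05951 × 81.38 = 4.843 g
% ZnO = 4.843 / 5.610 × 100 = 86.32 %

86.32 %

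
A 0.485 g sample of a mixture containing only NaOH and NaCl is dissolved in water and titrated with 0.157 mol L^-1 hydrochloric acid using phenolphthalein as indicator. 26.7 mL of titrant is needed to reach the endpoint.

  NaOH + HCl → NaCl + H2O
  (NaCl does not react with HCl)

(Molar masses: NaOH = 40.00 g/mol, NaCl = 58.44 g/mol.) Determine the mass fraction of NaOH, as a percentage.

n(HCl) = 0.0267 × 0.157 = 4.19 × 10^-3 mol
Let x = n(NaOH), y = n(NaCl).
Titrant: 1x = 4.19 × 10^-3;  mass: 40.00x + 58.44y = 0.485
Solving, x = 4.19 × 10^-3 mol, y = 5.43 × 10^-3 mol
mass of NaOH = 4.19 × 10^-3 × 40.00 = 0.168 g
% NaOH = 0.168 / 0.485 × 100 = 34.6 %

34.6 %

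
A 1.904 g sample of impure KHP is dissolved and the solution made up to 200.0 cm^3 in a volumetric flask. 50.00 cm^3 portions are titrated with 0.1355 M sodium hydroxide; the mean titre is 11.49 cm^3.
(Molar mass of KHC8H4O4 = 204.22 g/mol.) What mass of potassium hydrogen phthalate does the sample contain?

1.272 g

KHC8H4O4 + NaOH → KNaC8H4O4 + H2O
n(NaOH) per titration = 0.01149 × 0.1355 = 1.557 × 10^-3 mol
n(KHC8H4O4) in each aliquot = 1.557 × 10^-3 mol (1:1 ratio)
n(KHC8H4O4) in the whole flask = 1.557 × 10^-3 × 200.0/50.00 = 6.228 × 10^-3 mol
mass of KHC8H4O4 = 6.228 × 10^-3 × 204.22 = 1.272 g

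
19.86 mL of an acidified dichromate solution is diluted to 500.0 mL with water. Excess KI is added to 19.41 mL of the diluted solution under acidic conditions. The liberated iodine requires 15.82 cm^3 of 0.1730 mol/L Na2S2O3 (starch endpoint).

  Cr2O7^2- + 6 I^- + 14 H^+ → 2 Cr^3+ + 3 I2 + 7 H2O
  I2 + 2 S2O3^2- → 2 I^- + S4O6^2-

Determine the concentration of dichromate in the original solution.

n(S2O3^2-) = 0.01582 × 0.1730 = 2.737 × 10^-3 mol
n(I2) = n(S2O3^2-)/2 = 1.368 × 10^-3 mol
From the 1:3 ratio, n(Cr2O7^2-) in the aliquot = 1/3 × 1.368 × 10^-3 = 4.561 × 10^-4 mol
[Cr2O7^2-]_dilute = 4.561 × 10^-4 / 0.01941 = 0.02350 mol/L
[Cr2O7^2-]_original = 0.02350 × 500.0/19.86 = 0.5917 mol/L

0.5917 mol/L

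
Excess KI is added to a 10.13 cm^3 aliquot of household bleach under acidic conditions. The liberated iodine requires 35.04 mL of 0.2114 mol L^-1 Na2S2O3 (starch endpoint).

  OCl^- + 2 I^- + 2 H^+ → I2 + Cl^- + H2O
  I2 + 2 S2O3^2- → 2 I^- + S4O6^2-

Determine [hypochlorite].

0.3656 mol/L

n(S2O3^2-) = 0.03504 × 0.2114 = 7.407 × 10^-3 mol
n(I2) = n(S2O3^2-)/2 = 3.704 × 10^-3 mol
n(OCl^-) in the aliquot = 3.704 × 10^-3 mol (1:1 ratio)
[OCl^-] = 3.704 × 10^-3 / 0.01013 = 0.3656 mol/L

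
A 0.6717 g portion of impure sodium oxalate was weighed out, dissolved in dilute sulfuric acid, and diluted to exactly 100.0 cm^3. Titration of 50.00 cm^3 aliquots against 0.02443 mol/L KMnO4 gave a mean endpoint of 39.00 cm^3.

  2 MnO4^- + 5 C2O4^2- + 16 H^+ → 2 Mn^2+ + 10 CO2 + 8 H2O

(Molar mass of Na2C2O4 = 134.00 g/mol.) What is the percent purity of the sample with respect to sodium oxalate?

95.04 %

n(KMnO4) per titration = 0.03900 × 0.02443 = 9.528 × 10^-4 mol
From the 5:2 ratio, n(Na2C2O4) in each aliquot = 5/2 × 9.528 × 10^-4 = 2.382 × 10^-3 mol
n(Na2C2O4) in the whole flask = 2.382 × 10^-3 × 100.0/50.00 = 4.764 × 10^-3 mol
mass of Na2C2O4 = 4.764 × 10^-3 × 134.00 = 0.6384 g
% Na2C2O4 = 0.6384 / 0.6717 × 100 = 95.04 %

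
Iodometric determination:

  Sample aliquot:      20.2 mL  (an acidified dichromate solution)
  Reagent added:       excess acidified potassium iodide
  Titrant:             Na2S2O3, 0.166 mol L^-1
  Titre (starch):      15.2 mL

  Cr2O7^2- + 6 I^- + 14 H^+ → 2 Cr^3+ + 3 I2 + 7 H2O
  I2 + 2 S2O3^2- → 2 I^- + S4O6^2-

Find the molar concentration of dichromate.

0.0208 mol/L

n(S2O3^2-) = 0.0152 × 0.166 = 2.52 × 10^-3 mol
n(I2) = n(S2O3^2-)/2 = 1.26 × 10^-3 mol
From the 1:3 ratio, n(Cr2O7^2-) in the aliquot = 1/3 × 1.26 × 10^-3 = 4.21 × 10^-4 mol
[Cr2O7^2-] = 4.21 × 10^-4 / 0.0202 = 0.0208 mol/L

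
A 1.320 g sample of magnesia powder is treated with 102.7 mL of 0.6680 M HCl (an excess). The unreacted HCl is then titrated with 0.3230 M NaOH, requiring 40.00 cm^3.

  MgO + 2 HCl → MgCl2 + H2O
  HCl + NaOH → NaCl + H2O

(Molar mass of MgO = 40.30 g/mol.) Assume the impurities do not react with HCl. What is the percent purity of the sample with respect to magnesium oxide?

n(HCl) added = 0.1027 × 0.6680 = 0.06860 mol
n(NaOH) used in back-titration = 0.04000 × 0.3230 = 0.01292 mol
n(HCl) left over = 0.01292 mol (1:1 ratio)
n(HCl) consumed by analyte = 0.06860 − 0.01292 = 0.05568 mol
From the 1:2 ratio, n(MgO) = 1/2 × 0.05568 = 0.02784 mol
mass of MgO = 0.02784 × 40.30 = 1.122 g
% MgO = 1.122 / 1.320 × 100 = 85.00 %

85.00 %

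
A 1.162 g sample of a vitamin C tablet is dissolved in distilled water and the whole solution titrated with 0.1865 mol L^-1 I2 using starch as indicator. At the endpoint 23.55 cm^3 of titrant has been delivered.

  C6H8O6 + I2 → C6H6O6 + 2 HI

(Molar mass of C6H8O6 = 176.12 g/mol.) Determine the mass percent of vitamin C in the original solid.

66.57 %

n(I2) = 0.02355 L × 0.1865 mol/L = 4.392 × 10^-3 mol
n(C6H8O6) = 4.392 × 10^-3 mol (1:1 ratio)
mass of C6H8O6 = 4.392 × 10^-3 × 176.12 g/mol = 0.7735 g
% C6H8O6 = 0.7735 / 1.162 × 100 = 66.57 %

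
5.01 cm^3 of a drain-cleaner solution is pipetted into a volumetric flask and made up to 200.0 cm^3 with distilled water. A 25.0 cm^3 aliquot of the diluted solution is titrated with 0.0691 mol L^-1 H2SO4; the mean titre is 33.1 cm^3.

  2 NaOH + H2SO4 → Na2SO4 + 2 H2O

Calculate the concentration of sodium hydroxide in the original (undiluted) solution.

n(H2SO4) = 0.0331 × 0.0691 = 2.29 × 10^-3 mol
From the 2:1 ratio, n(NaOH) in the aliquot = 2/1 × 2.29 × 10^-3 = 4.57 × 10^-3 mol
[NaOH]_dilute = 4.57 × 10^-3 / 0.0250 = 0.183 mol/L
Dilution factor = 200.0 / 5.01 = 39.92
[NaOH]_stock = 0.183 × 39.92 = 7.30 mol/L

7.30 mol/L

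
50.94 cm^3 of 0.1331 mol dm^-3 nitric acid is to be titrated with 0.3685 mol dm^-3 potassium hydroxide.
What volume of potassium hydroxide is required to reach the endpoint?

18.40 mL

HNO3 + KOH → KNO3 + H2O
n(HNO3) = 0.05094 L × 0.1331 mol/L = 6.780 × 10^-3 mol
n(KOH) = 6.780 × 10^-3 mol (1:1 stoichiometry)
V(KOH) = 6.780 × 10^-3 mol / 0.3685 mol/L = 0.01840 L = 18.40 mL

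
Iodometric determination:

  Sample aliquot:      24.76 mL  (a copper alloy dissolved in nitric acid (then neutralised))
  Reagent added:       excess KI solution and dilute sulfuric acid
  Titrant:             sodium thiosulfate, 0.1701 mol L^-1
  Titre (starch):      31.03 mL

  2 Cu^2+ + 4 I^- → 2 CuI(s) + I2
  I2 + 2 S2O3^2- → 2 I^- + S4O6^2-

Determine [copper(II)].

0.2132 mol/L

n(S2O3^2-) = 0.03103 × 0.1701 = 5.278 × 10^-3 mol
n(I2) = n(S2O3^2-)/2 = 2.639 × 10^-3 mol
From the 2:1 ratio, n(Cu2+) in the aliquot = 2/1 × 2.639 × 10^-3 = 5.278 × 10^-3 mol
[Cu2+] = 5.278 × 10^-3 / 0.02476 = 0.2132 mol/L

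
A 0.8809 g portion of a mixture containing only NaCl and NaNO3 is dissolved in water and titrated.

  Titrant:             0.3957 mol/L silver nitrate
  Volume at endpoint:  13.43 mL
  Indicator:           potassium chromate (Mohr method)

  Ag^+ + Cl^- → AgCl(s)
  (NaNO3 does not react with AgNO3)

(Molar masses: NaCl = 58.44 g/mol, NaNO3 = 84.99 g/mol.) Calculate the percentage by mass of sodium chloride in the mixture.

n(AgNO3) = 0.01343 × 0.3957 = 5.314 × 10^-3 mol
Let x = n(NaCl), y = n(NaNO3).
Titrant: 1x = 5.314 × 10^-3;  mass: 58.44x + 84.99y = 0.8809
Solving, x = 5.314 × 10^-3 mol, y = 6.711 × 10^-3 mol
mass of NaCl = 5.314 × 10^-3 × 58.44 = 0.3106 g
% NaCl = 0.3106 / 0.8809 × 100 = 35.26 %

35.26 %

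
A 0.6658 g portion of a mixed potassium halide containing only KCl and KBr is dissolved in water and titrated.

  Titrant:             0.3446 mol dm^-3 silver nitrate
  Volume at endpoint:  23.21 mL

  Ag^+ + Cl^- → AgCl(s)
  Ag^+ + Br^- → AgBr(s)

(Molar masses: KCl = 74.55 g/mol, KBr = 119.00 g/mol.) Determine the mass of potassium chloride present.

0.4796 g

n(AgNO3) = 0.02321 × 0.3446 = 7.998 × 10^-3 mol
Let x = n(KCl), y = n(KBr).
Titrant: 1x + 1y = 7.998 × 10^-3;  mass: 74.55x + 119.00y = 0.6658
Solving, x = 6.434 × 10^-3 mol, y = 1.564 × 10^-3 mol
mass of KCl = 6.434 × 10^-3 × 74.55 = 0.4796 g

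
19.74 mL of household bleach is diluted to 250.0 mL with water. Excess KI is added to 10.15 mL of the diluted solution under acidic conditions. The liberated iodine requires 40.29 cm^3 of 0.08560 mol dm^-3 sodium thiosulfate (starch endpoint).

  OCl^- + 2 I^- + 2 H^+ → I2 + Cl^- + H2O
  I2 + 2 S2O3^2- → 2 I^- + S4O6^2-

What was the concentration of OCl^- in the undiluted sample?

2.152 mol/L

n(S2O3^2-) = 0.04029 × 0.08560 = 3.449 × 10^-3 mol
n(I2) = n(S2O3^2-)/2 = 1.724 × 10^-3 mol
n(OCl^-) in the aliquot = 1.724 × 10^-3 mol (1:1 ratio)
[OCl^-]_dilute = 1.724 × 10^-3 / 0.01015 = 0.1699 mol/L
[OCl^-]_original = 0.1699 × 250.0/19.74 = 2.152 mol/L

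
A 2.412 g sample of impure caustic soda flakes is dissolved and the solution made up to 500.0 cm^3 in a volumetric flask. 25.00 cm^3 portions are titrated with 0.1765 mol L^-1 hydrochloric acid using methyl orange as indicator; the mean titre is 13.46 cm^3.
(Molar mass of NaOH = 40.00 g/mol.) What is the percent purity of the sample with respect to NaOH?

78.80 %

NaOH + HCl → NaCl + H2O
n(HCl) per titration = 0.01346 × 0.1765 = 2.376 × 10^-3 mol
n(NaOH) in each aliquot = 2.376 × 10^-3 mol (1:1 ratio)
n(NaOH) in the whole flask = 2.376 × 10^-3 × 500.0/25.00 = 0.04751 mol
mass of NaOH = 0.04751 × 40.00 = 1.901 g
% NaOH = 1.901 / 2.412 × 100 = 78.80 %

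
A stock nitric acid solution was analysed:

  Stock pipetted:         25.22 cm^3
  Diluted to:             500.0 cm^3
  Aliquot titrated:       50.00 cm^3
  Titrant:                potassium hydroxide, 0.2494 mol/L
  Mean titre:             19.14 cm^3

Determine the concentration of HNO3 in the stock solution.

HNO3 + KOH → KNO3 + H2O
n(KOH) = 0.01914 × 0.2494 = 4.774 × 10^-3 mol
n(HNO3) in the aliquot = 4.774 × 10^-3 mol (1:1 ratio)
[HNO3]_dilute = 4.774 × 10^-3 / 0.05000 = 0.09547 mol/L
Dilution factor = 500.0 / 25.22 = 19.83
[HNO3]_stock = 0.09547 × 19.83 = 1.893 mol/L

1.893 mol/L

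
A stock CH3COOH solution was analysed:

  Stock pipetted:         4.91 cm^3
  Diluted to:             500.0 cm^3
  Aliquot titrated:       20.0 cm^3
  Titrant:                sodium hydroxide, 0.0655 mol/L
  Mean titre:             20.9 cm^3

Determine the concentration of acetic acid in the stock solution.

CH3COOH + NaOH → CH3COONa + H2O
n(NaOH) = 0.0209 × 0.0655 = 1.37 × 10^-3 mol
n(CH3COOH) in the aliquot = 1.37 × 10^-3 mol (1:1 ratio)
[CH3COOH]_dilute = 1.37 × 10^-3 / 0.0200 = 0.0684 mol/L
Dilution factor = 500.0 / 4.91 = 101.8
[CH3COOH]_stock = 0.0684 × 101.8 = 6.97 mol/L

6.97 mol/L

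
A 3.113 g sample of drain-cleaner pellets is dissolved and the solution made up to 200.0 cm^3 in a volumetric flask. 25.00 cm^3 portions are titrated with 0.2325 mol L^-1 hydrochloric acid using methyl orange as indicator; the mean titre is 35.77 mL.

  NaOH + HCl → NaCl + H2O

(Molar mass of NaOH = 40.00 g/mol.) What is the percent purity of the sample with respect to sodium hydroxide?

85.49 %

n(HCl) per titration = 0.03577 × 0.2325 = 8.317 × 10^-3 mol
n(NaOH) in each aliquot = 8.317 × 10^-3 mol (1:1 ratio)
n(NaOH) in the whole flask = 8.317 × 10^-3 × 200.0/25.00 = 0.06653 mol
mass of NaOH = 0.06653 × 40.00 = 2.661 g
% NaOH = 2.661 / 3.113 × 100 = 85.49 %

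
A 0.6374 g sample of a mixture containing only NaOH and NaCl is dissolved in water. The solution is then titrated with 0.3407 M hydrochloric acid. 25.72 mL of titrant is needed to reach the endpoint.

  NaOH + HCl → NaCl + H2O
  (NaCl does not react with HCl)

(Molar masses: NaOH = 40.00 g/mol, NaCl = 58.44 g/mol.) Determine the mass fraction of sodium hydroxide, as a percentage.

54.99 %

n(HCl) = 0.02572 × 0.3407 = 8.763 × 10^-3 mol
Let x = n(NaOH), y = n(NaCl).
Titrant: 1x = 8.763 × 10^-3;  mass: 40.00x + 58.44y = 0.6374
Solving, x = 8.763 × 10^-3 mol, y = 4.909 × 10^-3 mol
mass of NaOH = 8.763 × 10^-3 × 40.00 = 0.3505 g
% NaOH = 0.3505 / 0.6374 × 100 = 54.99 %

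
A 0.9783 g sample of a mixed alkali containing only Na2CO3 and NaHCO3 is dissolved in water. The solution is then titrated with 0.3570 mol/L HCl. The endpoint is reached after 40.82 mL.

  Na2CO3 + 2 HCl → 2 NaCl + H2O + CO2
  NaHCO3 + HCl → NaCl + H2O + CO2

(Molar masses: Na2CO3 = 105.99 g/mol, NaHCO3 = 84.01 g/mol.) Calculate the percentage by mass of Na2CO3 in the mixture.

42.96 %

n(HCl) = 0.04082 × 0.3570 = 0.01457 mol
Let x = n(Na2CO3), y = n(NaHCO3).
Titrant: 2x + 1y = 0.01457;  mass: 105.99x + 84.01y = 0.9783
Solving, x = 3.965 × 10^-3 mol, y = 6.643 × 10^-3 mol
mass of Na2CO3 = 3.965 × 10^-3 × 105.99 = 0.4203 g
% Na2CO3 = 0.4203 / 0.9783 × 100 = 42.96 %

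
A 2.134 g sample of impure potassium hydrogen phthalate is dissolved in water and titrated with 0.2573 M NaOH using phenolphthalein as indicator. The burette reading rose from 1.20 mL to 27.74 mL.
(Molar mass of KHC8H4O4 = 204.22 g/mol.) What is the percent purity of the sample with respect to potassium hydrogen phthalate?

KHC8H4O4 + NaOH → KNaC8H4O4 + H2O
n(NaOH) = 0.02654 L × 0.2573 mol/L = 6.829 × 10^-3 mol
n(KHC8H4O4) = 6.829 × 10^-3 mol (1:1 ratio)
mass of KHC8H4O4 = 6.829 × 10^-3 × 204.22 g/mol = 1.395 g
% KHC8H4O4 = 1.395 / 2.134 × 100 = 65.35 %

65.35 %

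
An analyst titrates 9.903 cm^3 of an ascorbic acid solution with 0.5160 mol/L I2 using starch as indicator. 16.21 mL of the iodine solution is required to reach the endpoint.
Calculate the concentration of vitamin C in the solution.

C6H8O6 + I2 → C6H6O6 + 2 HI
n(I2) = 0.01621 L × 0.5160 mol/L = 8.364 × 10^-3 mol
n(C6H8O6) = 8.364 × 10^-3 mol (1:1 mole ratio)
[C6H8O6] = 8.364 × 10^-3 mol / 0.009903 L = 0.8446 mol/L

0.8446 mol/L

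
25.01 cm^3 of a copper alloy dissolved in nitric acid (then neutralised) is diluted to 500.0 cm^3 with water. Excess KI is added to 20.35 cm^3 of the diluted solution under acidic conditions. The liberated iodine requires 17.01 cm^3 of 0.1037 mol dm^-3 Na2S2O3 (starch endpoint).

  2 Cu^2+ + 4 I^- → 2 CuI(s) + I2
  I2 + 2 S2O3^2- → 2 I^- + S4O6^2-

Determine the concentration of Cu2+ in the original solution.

n(S2O3^2-) = 0.01701 × 0.1037 = 1.764 × 10^-3 mol
n(I2) = n(S2O3^2-)/2 = 8.820 × 10^-4 mol
From the 2:1 ratio, n(Cu2+) in the aliquot = 2/1 × 8.820 × 10^-4 = 1.764 × 10^-3 mol
[Cu2+]_dilute = 1.764 × 10^-3 / 0.02035 = 0.08668 mol/L
[Cu2+]_original = 0.08668 × 500.0/25.01 = 1.733 mol/L

1.733 mol/L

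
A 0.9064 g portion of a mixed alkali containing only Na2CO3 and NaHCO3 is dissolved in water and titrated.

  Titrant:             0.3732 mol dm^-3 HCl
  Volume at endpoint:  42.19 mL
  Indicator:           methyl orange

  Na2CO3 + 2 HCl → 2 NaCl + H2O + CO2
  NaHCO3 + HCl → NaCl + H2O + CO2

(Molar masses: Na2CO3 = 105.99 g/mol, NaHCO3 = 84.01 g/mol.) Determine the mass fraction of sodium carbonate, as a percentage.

n(HCl) = 0.04219 × 0.3732 = 0.01575 mol
Let x = n(Na2CO3), y = n(NaHCO3).
Titrant: 2x + 1y = 0.01575;  mass: 105.99x + 84.01y = 0.9064
Solving, x = 6.712 × 10^-3 mol, y = 2.321 × 10^-3 mol
mass of Na2CO3 = 6.712 × 10^-3 × 105.99 = 0.7114 g
% Na2CO3 = 0.7114 / 0.9064 × 100 = 78.49 %

78.49 %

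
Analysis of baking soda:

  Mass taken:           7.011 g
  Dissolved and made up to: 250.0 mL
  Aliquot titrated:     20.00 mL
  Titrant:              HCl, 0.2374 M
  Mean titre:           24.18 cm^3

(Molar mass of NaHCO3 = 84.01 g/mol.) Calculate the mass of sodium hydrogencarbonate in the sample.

6.028 g

NaHCO3 + HCl → NaCl + H2O + CO2
n(HCl) per titration = 0.02418 × 0.2374 = 5.740 × 10^-3 mol
n(NaHCO3) in each aliquot = 5.740 × 10^-3 mol (1:1 ratio)
n(NaHCO3) in the whole flask = 5.740 × 10^-3 × 250.0/20.00 = 0.07175 mol
mass of NaHCO3 = 0.07175 × 84.01 = 6.028 g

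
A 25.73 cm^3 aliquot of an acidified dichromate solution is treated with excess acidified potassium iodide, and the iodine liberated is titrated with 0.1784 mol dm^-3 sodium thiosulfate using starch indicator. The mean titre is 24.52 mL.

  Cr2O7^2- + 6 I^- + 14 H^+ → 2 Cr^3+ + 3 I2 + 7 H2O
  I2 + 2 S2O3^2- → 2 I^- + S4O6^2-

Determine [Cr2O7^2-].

n(S2O3^2-) = 0.02452 × 0.1784 = 4.374 × 10^-3 mol
n(I2) = n(S2O3^2-)/2 = 2.187 × 10^-3 mol
From the 1:3 ratio, n(Cr2O7^2-) in the aliquot = 1/3 × 2.187 × 10^-3 = 7.291 × 10^-4 mol
[Cr2O7^2-] = 7.291 × 10^-4 / 0.02573 = 0.02834 mol/L

0.02834 mol/L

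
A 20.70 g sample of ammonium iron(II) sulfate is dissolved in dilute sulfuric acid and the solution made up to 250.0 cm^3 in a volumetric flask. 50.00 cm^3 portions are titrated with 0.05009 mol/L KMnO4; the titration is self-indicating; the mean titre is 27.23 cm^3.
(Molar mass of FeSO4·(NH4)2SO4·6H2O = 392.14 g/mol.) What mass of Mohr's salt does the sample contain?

MnO4^- + 5 Fe^2+ + 8 H^+ → Mn^2+ + 5 Fe^3+ + 4 H2O
n(KMnO4) per titration = 0.02723 × 0.05009 = 1.364 × 10^-3 mol
From the 5:1 ratio, n(FeSO4·(NH4)2SO4·6H2O) in each aliquot = 5/1 × 1.364 × 10^-3 = 6.820 × 10^-3 mol
n(FeSO4·(NH4)2SO4·6H2O) in the whole flask = 6.820 × 10^-3 × 250.0/50.00 = 0.03410 mol
mass of FeSO4·(NH4)2SO4·6H2O = 0.03410 × 392.14 = 13.37 g

13.37 g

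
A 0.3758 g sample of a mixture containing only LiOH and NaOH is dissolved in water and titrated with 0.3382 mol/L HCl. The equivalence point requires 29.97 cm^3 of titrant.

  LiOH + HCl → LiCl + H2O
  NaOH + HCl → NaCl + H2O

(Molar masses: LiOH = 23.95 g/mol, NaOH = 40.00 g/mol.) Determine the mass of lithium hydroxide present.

n(HCl) = 0.02997 × 0.3382 = 0.01014 mol
Let x = n(LiOH), y = n(NaOH).
Titrant: 1x + 1y = 0.01014;  mass: 23.95x + 40.00y = 0.3758
Solving, x = 1.846 × 10^-3 mol, y = 8.289 × 10^-3 mol
mass of LiOH = 1.846 × 10^-3 × 23.95 = 0.04422 g

0.04422 g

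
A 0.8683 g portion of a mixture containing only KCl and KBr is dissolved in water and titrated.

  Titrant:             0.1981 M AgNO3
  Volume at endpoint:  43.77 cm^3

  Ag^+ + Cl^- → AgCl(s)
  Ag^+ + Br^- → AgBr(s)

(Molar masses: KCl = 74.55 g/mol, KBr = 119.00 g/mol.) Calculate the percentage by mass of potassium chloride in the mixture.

31.59 %

n(AgNO3) = 0.04377 × 0.1981 = 8.671 × 10^-3 mol
Let x = n(KCl), y = n(KBr).
Titrant: 1x + 1y = 8.671 × 10^-3;  mass: 74.55x + 119.00y = 0.8683
Solving, x = 3.679 × 10^-3 mol, y = 4.992 × 10^-3 mol
mass of KCl = 3.679 × 10^-3 × 74.55 = 0.2743 g
% KCl = 0.2743 / 0.8683 × 100 = 31.59 %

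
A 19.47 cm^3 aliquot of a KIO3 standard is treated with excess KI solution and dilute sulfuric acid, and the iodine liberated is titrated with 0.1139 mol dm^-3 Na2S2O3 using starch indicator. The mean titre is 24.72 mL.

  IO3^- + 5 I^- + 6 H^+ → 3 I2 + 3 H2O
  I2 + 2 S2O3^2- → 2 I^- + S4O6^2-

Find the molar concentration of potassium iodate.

0.02410 mol/L

n(S2O3^2-) = 0.02472 × 0.1139 = 2.816 × 10^-3 mol
n(I2) = n(S2O3^2-)/2 = 1.408 × 10^-3 mol
From the 1:3 ratio, n(IO3^-) in the aliquot = 1/3 × 1.408 × 10^-3 = 4.693 × 10^-4 mol
[IO3^-] = 4.693 × 10^-4 / 0.01947 = 0.02410 mol/L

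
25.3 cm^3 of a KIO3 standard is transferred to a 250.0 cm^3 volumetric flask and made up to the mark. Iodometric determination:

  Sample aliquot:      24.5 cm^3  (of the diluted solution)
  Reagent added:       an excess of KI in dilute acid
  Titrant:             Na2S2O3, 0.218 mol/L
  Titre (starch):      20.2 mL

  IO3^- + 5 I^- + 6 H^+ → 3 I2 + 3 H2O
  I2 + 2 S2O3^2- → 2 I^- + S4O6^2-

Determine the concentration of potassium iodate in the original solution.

n(S2O3^2-) = 0.0202 × 0.218 = 4.40 × 10^-3 mol
n(I2) = n(S2O3^2-)/2 = 2.20 × 10^-3 mol
From the 1:3 ratio, n(IO3^-) in the aliquot = 1/3 × 2.20 × 10^-3 = 7.34 × 10^-4 mol
[IO3^-]_dilute = 7.34 × 10^-4 / 0.0245 = 0.0300 mol/L
[IO3^-]_original = 0.0300 × 250.0/25.3 = 0.296 mol/L

0.296 mol/L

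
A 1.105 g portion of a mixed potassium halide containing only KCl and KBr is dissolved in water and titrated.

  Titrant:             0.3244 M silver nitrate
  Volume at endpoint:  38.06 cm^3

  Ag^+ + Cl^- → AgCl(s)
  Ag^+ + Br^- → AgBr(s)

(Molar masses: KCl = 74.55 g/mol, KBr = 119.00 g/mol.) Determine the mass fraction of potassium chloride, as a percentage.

n(AgNO3) = 0.03806 × 0.3244 = 0.01235 mol
Let x = n(KCl), y = n(KBr).
Titrant: 1x + 1y = 0.01235;  mass: 74.55x + 119.00y = 1.105
Solving, x = 8.195 × 10^-3 mol, y = 4.152 × 10^-3 mol
mass of KCl = 8.195 × 10^-3 × 74.55 = 0.6109 g
% KCl = 0.6109 / 1.105 × 100 = 55.29 %

55.29 %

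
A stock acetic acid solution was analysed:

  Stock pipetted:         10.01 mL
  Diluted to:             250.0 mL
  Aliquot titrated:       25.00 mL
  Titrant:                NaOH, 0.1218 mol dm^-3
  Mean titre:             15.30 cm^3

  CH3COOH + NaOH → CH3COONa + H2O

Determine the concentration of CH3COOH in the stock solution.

1.862 mol/L

n(NaOH) = 0.01530 × 0.1218 = 1.864 × 10^-3 mol
n(CH3COOH) in the aliquot = 1.864 × 10^-3 mol (1:1 ratio)
[CH3COOH]_dilute = 1.864 × 10^-3 / 0.02500 = 0.07454 mol/L
Dilution factor = 250.0 / 10.01 = 24.98
[CH3COOH]_stock = 0.07454 × 24.98 = 1.862 mol/L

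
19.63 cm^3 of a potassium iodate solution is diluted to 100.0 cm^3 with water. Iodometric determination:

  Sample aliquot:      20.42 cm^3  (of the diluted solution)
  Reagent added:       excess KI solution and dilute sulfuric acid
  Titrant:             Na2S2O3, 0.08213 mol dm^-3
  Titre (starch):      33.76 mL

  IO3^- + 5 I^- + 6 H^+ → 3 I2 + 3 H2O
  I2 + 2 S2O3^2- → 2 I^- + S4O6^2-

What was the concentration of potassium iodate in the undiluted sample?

0.1153 mol/L

n(S2O3^2-) = 0.03376 × 0.08213 = 2.773 × 10^-3 mol
n(I2) = n(S2O3^2-)/2 = 1.386 × 10^-3 mol
From the 1:3 ratio, n(IO3^-) in the aliquot = 1/3 × 1.386 × 10^-3 = 4.621 × 10^-4 mol
[IO3^-]_dilute = 4.621 × 10^-4 / 0.02042 = 0.02263 mol/L
[IO3^-]_original = 0.02263 × 100.0/19.63 = 0.1153 mol/L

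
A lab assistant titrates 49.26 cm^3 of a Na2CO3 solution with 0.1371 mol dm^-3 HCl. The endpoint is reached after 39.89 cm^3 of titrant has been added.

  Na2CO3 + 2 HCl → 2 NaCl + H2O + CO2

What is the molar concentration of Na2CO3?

0.05551 mol/L

n(HCl) = 0.03989 L × 0.1371 mol/L = 5.469 × 10^-3 mol
From the 1:2 mole ratio, n(Na2CO3) = 1/2 × 5.469 × 10^-3 = 2.734 × 10^-3 mol
[Na2CO3] = 2.734 × 10^-3 mol / 0.04926 L = 0.05551 mol/L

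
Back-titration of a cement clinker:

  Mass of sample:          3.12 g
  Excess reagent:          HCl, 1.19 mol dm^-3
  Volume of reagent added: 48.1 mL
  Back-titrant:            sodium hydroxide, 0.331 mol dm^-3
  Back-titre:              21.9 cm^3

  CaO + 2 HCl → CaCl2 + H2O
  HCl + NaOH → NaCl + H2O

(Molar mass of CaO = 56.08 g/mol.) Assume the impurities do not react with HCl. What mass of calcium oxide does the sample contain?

n(HCl) added = 0.0481 × 1.19 = 0.0572 mol
n(NaOH) used in back-titration = 0.0219 × 0.331 = 7.25 × 10^-3 mol
n(HCl) left over = 7.25 × 10^-3 mol (1:1 ratio)
n(HCl) consumed by analyte = 0.0572 − 7.25 × 10^-3 = 0.0500 mol
From the 1:2 ratio, n(CaO) = 1/2 × 0.0500 = 0.0250 mol
mass of CaO = 0.0250 × 56.08 = 1.40 g

1.40 g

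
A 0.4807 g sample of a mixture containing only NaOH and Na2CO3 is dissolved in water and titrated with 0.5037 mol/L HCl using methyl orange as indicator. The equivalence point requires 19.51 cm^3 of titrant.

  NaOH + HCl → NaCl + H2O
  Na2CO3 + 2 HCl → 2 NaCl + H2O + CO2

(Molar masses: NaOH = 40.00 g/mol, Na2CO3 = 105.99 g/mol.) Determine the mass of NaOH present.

n(HCl) = 0.01951 × 0.5037 = 9.827 × 10^-3 mol
Let x = n(NaOH), y = n(Na2CO3).
Titrant: 1x + 2y = 9.827 × 10^-3;  mass: 40.00x + 105.99y = 0.4807
Solving, x = 3.085 × 10^-3 mol, y = 3.371 × 10^-3 mol
mass of NaOH = 3.085 × 10^-3 × 40.00 = 0.1234 g

0.1234 g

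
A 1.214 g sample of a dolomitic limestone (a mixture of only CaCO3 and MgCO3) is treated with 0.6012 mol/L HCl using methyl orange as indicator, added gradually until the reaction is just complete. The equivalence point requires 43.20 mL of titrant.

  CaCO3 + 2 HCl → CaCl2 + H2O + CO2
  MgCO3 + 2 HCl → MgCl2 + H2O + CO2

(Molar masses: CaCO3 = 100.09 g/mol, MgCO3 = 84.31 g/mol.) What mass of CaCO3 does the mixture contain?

n(HCl) = 0.04320 × 0.6012 = 0.02597 mol
Let x = n(CaCO3), y = n(MgCO3).
Titrant: 2x + 2y = 0.02597;  mass: 100.09x + 84.31y = 1.214
Solving, x = 7.551 × 10^-3 mol, y = 5.435 × 10^-3 mol
mass of CaCO3 = 7.551 × 10^-3 × 100.09 = 0.7558 g

0.7558 g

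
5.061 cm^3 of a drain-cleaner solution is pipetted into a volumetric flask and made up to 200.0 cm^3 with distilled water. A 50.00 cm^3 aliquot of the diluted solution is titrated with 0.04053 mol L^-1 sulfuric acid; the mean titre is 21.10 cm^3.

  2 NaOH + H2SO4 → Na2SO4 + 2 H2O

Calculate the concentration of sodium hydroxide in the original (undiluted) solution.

n(H2SO4) = 0.02110 × 0.04053 = 8.552 × 10^-4 mol
From the 2:1 ratio, n(NaOH) in the aliquot = 2/1 × 8.552 × 10^-4 = 1.710 × 10^-3 mol
[NaOH]_dilute = 1.710 × 10^-3 / 0.05000 = 0.03421 mol/L
Dilution factor = 200.0 / 5.061 = 39.52
[NaOH]_stock = 0.03421 × 39.52 = 1.352 mol/L

1.352 mol/L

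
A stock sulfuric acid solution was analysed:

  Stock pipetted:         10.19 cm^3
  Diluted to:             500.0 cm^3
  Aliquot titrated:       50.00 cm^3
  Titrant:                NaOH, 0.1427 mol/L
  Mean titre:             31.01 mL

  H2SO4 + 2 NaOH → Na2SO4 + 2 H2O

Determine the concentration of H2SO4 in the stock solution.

2.171 mol/L

n(NaOH) = 0.03101 × 0.1427 = 4.425 × 10^-3 mol
From the 1:2 ratio, n(H2SO4) in the aliquot = 1/2 × 4.425 × 10^-3 = 2.213 × 10^-3 mol
[H2SO4]_dilute = 2.213 × 10^-3 / 0.05000 = 0.04425 mol/L
Dilution factor = 500.0 / 10.19 = 49.07
[H2SO4]_stock = 0.04425 × 49.07 = 2.171 mol/L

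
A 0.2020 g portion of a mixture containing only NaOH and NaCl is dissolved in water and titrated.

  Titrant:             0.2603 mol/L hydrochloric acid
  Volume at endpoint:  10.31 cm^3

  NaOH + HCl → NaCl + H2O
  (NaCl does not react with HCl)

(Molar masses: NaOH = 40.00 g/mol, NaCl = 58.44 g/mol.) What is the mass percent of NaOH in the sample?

53.14 %

n(HCl) = 0.01031 × 0.2603 = 2.684 × 10^-3 mol
Let x = n(NaOH), y = n(NaCl).
Titrant: 1x = 2.684 × 10^-3;  mass: 40.00x + 58.44y = 0.2020
Solving, x = 2.684 × 10^-3 mol, y = 1.620 × 10^-3 mol
mass of NaOH = 2.684 × 10^-3 × 40.00 = 0.1073 g
% NaOH = 0.1073 / 0.2020 × 100 = 53.14 %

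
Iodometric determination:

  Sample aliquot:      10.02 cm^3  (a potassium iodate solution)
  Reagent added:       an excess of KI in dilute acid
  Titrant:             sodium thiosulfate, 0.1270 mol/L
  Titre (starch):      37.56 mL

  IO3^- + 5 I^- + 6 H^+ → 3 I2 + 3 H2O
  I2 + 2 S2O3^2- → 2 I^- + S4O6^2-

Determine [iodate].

n(S2O3^2-) = 0.03756 × 0.1270 = 4.770 × 10^-3 mol
n(I2) = n(S2O3^2-)/2 = 2.385 × 10^-3 mol
From the 1:3 ratio, n(IO3^-) in the aliquot = 1/3 × 2.385 × 10^-3 = 7.950 × 10^-4 mol
[IO3^-] = 7.950 × 10^-4 / 0.01002 = 0.07934 mol/L

0.07934 mol/L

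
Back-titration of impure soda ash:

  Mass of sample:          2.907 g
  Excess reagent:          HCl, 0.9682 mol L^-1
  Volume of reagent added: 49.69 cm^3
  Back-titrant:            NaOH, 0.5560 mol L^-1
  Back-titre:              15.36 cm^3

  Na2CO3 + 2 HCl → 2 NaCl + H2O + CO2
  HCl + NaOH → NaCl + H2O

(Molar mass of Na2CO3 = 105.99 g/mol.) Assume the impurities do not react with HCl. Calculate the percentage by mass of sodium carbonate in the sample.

n(HCl) added = 0.04969 × 0.9682 = 0.04811 mol
n(NaOH) used in back-titration = 0.01536 × 0.5560 = 8.540 × 10^-3 mol
n(HCl) left over = 8.540 × 10^-3 mol (1:1 ratio)
n(HCl) consumed by analyte = 0.04811 − 8.540 × 10^-3 = 0.03957 mol
From the 1:2 ratio, n(Na2CO3) = 1/2 × 0.03957 = 0.01978 mol
mass of Na2CO3 = 0.01978 × 105.99 = 2.097 g
% Na2CO3 = 2.097 / 2.907 × 100 = 72.14 %

72.14 %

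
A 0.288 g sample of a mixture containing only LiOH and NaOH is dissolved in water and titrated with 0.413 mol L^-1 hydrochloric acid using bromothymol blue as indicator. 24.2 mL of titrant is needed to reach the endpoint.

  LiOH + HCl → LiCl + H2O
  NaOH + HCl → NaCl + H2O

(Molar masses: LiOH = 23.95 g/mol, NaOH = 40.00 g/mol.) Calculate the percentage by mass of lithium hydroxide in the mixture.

n(HCl) = 0.0242 × 0.413 = 9.99 × 10^-3 mol
Let x = n(LiOH), y = n(NaOH).
Titrant: 1x + 1y = 9.99 × 10^-3;  mass: 23.95x + 40.00y = 0.288
Solving, x = 6.96 × 10^-3 mol, y = 3.03 × 10^-3 mol
mass of LiOH = 6.96 × 10^-3 × 23.95 = 0.167 g
% LiOH = 0.167 / 0.288 × 100 = 57.9 %

57.9 %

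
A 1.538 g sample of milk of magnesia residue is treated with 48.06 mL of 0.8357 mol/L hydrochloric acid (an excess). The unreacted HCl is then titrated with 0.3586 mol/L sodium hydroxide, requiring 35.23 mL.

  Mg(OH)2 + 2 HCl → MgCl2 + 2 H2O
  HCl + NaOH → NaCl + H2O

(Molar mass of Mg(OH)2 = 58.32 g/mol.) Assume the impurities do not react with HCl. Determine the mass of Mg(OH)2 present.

n(HCl) added = 0.04806 × 0.8357 = 0.04016 mol
n(NaOH) used in back-titration = 0.03523 × 0.3586 = 0.01263 mol
n(HCl) left over = 0.01263 mol (1:1 ratio)
n(HCl) consumed by analyte = 0.04016 − 0.01263 = 0.02753 mol
From the 1:2 ratio, n(Mg(OH)2) = 1/2 × 0.02753 = 0.01377 mol
mass of Mg(OH)2 = 0.01377 × 58.32 = 0.8028 g

0.8028 g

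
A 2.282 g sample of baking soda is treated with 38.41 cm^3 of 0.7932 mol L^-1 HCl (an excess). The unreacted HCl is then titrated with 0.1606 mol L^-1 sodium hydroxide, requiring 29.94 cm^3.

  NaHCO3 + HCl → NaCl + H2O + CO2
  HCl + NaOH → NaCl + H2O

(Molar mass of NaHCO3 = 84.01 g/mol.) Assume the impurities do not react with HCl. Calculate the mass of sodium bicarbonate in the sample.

n(HCl) added = 0.03841 × 0.7932 = 0.03047 mol
n(NaOH) used in back-titration = 0.02994 × 0.1606 = 4.808 × 10^-3 mol
n(HCl) left over = 4.808 × 10^-3 mol (1:1 ratio)
n(HCl) consumed by analyte = 0.03047 − 4.808 × 10^-3 = 0.02566 mol
n(NaHCO3) = 0.02566 mol (1:1 ratio)
mass of NaHCO3 = 0.02566 × 84.01 = 2.156 g

2.156 g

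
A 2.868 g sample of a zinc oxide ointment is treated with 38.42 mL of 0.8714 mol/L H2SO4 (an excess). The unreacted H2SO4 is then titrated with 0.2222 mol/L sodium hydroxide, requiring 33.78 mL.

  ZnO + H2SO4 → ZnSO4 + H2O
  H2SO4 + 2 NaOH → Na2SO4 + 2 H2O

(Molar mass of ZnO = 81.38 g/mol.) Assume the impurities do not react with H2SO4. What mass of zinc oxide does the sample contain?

2.419 g

n(H2SO4) added = 0.03842 × 0.8714 = 0.03348 mol
n(NaOH) used in back-titration = 0.03378 × 0.2222 = 7.506 × 10^-3 mol
From the 1:2 ratio, n(H2SO4) left over = 1/2 × 7.506 × 10^-3 = 3.753 × 10^-3 mol
n(H2SO4) consumed by analyte = 0.03348 − 3.753 × 10^-3 = 0.02973 mol
n(ZnO) = 0.02973 mol (1:1 ratio)
mass of ZnO = 0.02973 × 81.38 = 2.419 g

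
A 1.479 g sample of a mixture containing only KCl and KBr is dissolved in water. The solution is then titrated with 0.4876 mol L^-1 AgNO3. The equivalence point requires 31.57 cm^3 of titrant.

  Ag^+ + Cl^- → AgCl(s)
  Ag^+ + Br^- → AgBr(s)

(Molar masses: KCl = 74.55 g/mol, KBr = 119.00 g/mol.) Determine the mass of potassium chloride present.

0.5918 g

n(AgNO3) = 0.03157 × 0.4876 = 0.01539 mol
Let x = n(KCl), y = n(KBr).
Titrant: 1x + 1y = 0.01539;  mass: 74.55x + 119.00y = 1.479
Solving, x = 7.938 × 10^-3 mol, y = 7.456 × 10^-3 mol
mass of KCl = 7.938 × 10^-3 × 74.55 = 0.5918 g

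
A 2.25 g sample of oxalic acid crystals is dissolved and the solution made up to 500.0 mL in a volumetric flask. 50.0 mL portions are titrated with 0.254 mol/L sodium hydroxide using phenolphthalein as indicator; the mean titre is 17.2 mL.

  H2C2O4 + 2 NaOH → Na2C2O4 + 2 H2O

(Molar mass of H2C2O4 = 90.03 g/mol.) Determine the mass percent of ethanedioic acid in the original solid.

87.4 %

n(NaOH) per titration = 0.0172 × 0.254 = 4.37 × 10^-3 mol
From the 1:2 ratio, n(H2C2O4) in each aliquot = 1/2 × 4.37 × 10^-3 = 2.18 × 10^-3 mol
n(H2C2O4) in the whole flask = 2.18 × 10^-3 × 500.0/50.0 = 0.0218 mol
mass of H2C2O4 = 0.0218 × 90.03 = 1.97 g
% H2C2O4 = 1.97 / 2.25 × 100 = 87.4 %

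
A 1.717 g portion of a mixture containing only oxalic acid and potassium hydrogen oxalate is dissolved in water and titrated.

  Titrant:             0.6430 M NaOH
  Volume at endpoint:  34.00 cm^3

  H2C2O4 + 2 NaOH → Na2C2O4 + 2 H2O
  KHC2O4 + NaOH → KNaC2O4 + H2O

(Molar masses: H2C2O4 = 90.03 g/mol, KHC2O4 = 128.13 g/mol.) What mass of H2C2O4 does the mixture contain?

n(NaOH) = 0.03400 × 0.6430 = 0.02186 mol
Let x = n(H2C2O4), y = n(KHC2O4).
Titrant: 2x + 1y = 0.02186;  mass: 90.03x + 128.13y = 1.717
Solving, x = 6.522 × 10^-3 mol, y = 8.818 × 10^-3 mol
mass of H2C2O4 = 6.522 × 10^-3 × 90.03 = 0.5872 g

0.5872 g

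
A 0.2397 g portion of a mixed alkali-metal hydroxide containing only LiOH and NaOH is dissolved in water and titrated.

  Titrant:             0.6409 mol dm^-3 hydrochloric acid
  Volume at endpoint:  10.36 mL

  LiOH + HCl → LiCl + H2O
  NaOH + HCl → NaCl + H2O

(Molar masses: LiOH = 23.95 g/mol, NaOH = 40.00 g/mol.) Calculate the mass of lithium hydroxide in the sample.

n(HCl) = 0.01036 × 0.6409 = 6.640 × 10^-3 mol
Let x = n(LiOH), y = n(NaOH).
Titrant: 1x + 1y = 6.640 × 10^-3;  mass: 23.95x + 40.00y = 0.2397
Solving, x = 1.613 × 10^-3 mol, y = 5.027 × 10^-3 mol
mass of LiOH = 1.613 × 10^-3 × 23.95 = 0.03863 g

0.03863 g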